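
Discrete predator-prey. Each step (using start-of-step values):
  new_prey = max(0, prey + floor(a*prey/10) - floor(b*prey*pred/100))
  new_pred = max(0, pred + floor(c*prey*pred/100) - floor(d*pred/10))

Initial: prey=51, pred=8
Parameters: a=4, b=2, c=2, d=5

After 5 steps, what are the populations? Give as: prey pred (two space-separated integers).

Step 1: prey: 51+20-8=63; pred: 8+8-4=12
Step 2: prey: 63+25-15=73; pred: 12+15-6=21
Step 3: prey: 73+29-30=72; pred: 21+30-10=41
Step 4: prey: 72+28-59=41; pred: 41+59-20=80
Step 5: prey: 41+16-65=0; pred: 80+65-40=105

Answer: 0 105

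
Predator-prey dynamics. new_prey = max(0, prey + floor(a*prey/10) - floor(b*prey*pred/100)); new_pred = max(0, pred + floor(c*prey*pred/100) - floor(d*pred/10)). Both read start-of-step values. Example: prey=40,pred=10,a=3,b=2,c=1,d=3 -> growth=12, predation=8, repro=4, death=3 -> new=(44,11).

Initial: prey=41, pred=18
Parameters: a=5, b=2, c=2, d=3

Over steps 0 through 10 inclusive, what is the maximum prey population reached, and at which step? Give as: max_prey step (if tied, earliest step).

Answer: 47 1

Derivation:
Step 1: prey: 41+20-14=47; pred: 18+14-5=27
Step 2: prey: 47+23-25=45; pred: 27+25-8=44
Step 3: prey: 45+22-39=28; pred: 44+39-13=70
Step 4: prey: 28+14-39=3; pred: 70+39-21=88
Step 5: prey: 3+1-5=0; pred: 88+5-26=67
Step 6: prey: 0+0-0=0; pred: 67+0-20=47
Step 7: prey: 0+0-0=0; pred: 47+0-14=33
Step 8: prey: 0+0-0=0; pred: 33+0-9=24
Step 9: prey: 0+0-0=0; pred: 24+0-7=17
Step 10: prey: 0+0-0=0; pred: 17+0-5=12
Max prey = 47 at step 1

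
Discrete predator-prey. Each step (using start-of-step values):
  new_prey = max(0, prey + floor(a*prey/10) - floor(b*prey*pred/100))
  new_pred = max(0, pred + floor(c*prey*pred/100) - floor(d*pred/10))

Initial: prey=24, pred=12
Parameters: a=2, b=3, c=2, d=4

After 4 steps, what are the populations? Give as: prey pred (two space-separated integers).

Step 1: prey: 24+4-8=20; pred: 12+5-4=13
Step 2: prey: 20+4-7=17; pred: 13+5-5=13
Step 3: prey: 17+3-6=14; pred: 13+4-5=12
Step 4: prey: 14+2-5=11; pred: 12+3-4=11

Answer: 11 11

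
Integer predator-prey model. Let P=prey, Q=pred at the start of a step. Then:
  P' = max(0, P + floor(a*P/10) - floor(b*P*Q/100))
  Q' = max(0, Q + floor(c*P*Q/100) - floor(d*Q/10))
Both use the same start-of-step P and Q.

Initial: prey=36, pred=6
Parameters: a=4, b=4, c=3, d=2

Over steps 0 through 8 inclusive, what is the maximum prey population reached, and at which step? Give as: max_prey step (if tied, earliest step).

Step 1: prey: 36+14-8=42; pred: 6+6-1=11
Step 2: prey: 42+16-18=40; pred: 11+13-2=22
Step 3: prey: 40+16-35=21; pred: 22+26-4=44
Step 4: prey: 21+8-36=0; pred: 44+27-8=63
Step 5: prey: 0+0-0=0; pred: 63+0-12=51
Step 6: prey: 0+0-0=0; pred: 51+0-10=41
Step 7: prey: 0+0-0=0; pred: 41+0-8=33
Step 8: prey: 0+0-0=0; pred: 33+0-6=27
Max prey = 42 at step 1

Answer: 42 1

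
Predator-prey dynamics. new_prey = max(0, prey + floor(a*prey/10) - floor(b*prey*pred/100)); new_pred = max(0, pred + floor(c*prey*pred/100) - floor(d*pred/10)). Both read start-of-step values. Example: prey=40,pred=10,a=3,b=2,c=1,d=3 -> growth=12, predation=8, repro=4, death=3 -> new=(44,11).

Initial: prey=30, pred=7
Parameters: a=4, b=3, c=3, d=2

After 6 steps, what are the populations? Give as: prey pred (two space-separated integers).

Step 1: prey: 30+12-6=36; pred: 7+6-1=12
Step 2: prey: 36+14-12=38; pred: 12+12-2=22
Step 3: prey: 38+15-25=28; pred: 22+25-4=43
Step 4: prey: 28+11-36=3; pred: 43+36-8=71
Step 5: prey: 3+1-6=0; pred: 71+6-14=63
Step 6: prey: 0+0-0=0; pred: 63+0-12=51

Answer: 0 51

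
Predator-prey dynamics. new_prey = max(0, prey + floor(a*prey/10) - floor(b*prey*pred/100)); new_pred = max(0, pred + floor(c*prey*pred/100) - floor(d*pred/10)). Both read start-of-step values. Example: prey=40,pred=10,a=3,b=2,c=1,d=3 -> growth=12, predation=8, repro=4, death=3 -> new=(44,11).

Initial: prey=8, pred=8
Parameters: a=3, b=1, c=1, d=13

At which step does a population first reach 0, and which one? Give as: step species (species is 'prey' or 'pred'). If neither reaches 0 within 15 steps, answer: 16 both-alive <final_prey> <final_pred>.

Answer: 1 pred

Derivation:
Step 1: prey: 8+2-0=10; pred: 8+0-10=0
First extinction: pred at step 1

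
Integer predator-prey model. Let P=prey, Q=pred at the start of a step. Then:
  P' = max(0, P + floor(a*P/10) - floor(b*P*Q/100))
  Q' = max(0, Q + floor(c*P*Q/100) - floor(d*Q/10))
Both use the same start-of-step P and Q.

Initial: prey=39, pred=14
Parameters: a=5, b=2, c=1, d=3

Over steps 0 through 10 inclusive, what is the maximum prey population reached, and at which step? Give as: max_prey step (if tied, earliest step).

Answer: 70 4

Derivation:
Step 1: prey: 39+19-10=48; pred: 14+5-4=15
Step 2: prey: 48+24-14=58; pred: 15+7-4=18
Step 3: prey: 58+29-20=67; pred: 18+10-5=23
Step 4: prey: 67+33-30=70; pred: 23+15-6=32
Step 5: prey: 70+35-44=61; pred: 32+22-9=45
Step 6: prey: 61+30-54=37; pred: 45+27-13=59
Step 7: prey: 37+18-43=12; pred: 59+21-17=63
Step 8: prey: 12+6-15=3; pred: 63+7-18=52
Step 9: prey: 3+1-3=1; pred: 52+1-15=38
Step 10: prey: 1+0-0=1; pred: 38+0-11=27
Max prey = 70 at step 4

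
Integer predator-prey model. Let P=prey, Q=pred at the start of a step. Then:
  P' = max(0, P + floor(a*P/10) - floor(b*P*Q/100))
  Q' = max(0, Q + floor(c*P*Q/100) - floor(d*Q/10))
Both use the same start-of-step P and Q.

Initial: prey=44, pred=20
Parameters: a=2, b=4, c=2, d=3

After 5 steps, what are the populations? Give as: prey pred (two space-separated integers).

Answer: 0 12

Derivation:
Step 1: prey: 44+8-35=17; pred: 20+17-6=31
Step 2: prey: 17+3-21=0; pred: 31+10-9=32
Step 3: prey: 0+0-0=0; pred: 32+0-9=23
Step 4: prey: 0+0-0=0; pred: 23+0-6=17
Step 5: prey: 0+0-0=0; pred: 17+0-5=12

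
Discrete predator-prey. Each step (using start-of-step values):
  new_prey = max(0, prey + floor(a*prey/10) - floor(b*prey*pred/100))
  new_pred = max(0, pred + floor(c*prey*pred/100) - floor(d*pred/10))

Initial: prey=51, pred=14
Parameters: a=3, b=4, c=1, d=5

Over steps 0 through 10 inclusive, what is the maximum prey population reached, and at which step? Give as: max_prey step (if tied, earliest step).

Answer: 54 10

Derivation:
Step 1: prey: 51+15-28=38; pred: 14+7-7=14
Step 2: prey: 38+11-21=28; pred: 14+5-7=12
Step 3: prey: 28+8-13=23; pred: 12+3-6=9
Step 4: prey: 23+6-8=21; pred: 9+2-4=7
Step 5: prey: 21+6-5=22; pred: 7+1-3=5
Step 6: prey: 22+6-4=24; pred: 5+1-2=4
Step 7: prey: 24+7-3=28; pred: 4+0-2=2
Step 8: prey: 28+8-2=34; pred: 2+0-1=1
Step 9: prey: 34+10-1=43; pred: 1+0-0=1
Step 10: prey: 43+12-1=54; pred: 1+0-0=1
Max prey = 54 at step 10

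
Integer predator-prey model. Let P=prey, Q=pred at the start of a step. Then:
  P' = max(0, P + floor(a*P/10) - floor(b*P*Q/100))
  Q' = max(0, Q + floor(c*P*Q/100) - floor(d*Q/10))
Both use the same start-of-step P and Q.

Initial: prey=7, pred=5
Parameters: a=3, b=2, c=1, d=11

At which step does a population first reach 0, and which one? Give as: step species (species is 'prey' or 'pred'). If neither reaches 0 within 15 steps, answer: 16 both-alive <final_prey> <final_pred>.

Answer: 1 pred

Derivation:
Step 1: prey: 7+2-0=9; pred: 5+0-5=0
First extinction: pred at step 1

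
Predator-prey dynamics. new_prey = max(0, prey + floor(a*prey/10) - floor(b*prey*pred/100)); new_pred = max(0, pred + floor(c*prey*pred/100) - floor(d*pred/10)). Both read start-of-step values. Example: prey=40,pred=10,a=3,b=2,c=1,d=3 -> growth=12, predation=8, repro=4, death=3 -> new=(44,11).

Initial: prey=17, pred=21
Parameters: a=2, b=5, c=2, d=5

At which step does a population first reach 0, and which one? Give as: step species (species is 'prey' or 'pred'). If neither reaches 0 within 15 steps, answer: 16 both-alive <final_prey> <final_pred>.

Answer: 16 both-alive 1 1

Derivation:
Step 1: prey: 17+3-17=3; pred: 21+7-10=18
Step 2: prey: 3+0-2=1; pred: 18+1-9=10
Step 3: prey: 1+0-0=1; pred: 10+0-5=5
Step 4: prey: 1+0-0=1; pred: 5+0-2=3
Step 5: prey: 1+0-0=1; pred: 3+0-1=2
Step 6: prey: 1+0-0=1; pred: 2+0-1=1
Step 7: prey: 1+0-0=1; pred: 1+0-0=1
Steps 8-15: state stable at prey=1, pred=1 (no change)
No extinction within 15 steps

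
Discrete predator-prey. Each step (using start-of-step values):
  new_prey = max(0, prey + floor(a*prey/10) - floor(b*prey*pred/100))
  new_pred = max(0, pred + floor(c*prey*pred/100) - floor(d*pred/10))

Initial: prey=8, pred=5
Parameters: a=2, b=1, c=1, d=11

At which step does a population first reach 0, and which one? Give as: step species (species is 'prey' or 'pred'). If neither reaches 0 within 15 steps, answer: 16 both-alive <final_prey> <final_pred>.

Step 1: prey: 8+1-0=9; pred: 5+0-5=0
First extinction: pred at step 1

Answer: 1 pred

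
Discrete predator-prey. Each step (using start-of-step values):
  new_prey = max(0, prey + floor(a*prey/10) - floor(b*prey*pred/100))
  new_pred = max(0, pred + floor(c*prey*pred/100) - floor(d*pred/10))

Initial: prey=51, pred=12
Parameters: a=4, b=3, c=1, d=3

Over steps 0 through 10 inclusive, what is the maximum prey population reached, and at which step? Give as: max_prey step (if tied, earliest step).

Answer: 53 1

Derivation:
Step 1: prey: 51+20-18=53; pred: 12+6-3=15
Step 2: prey: 53+21-23=51; pred: 15+7-4=18
Step 3: prey: 51+20-27=44; pred: 18+9-5=22
Step 4: prey: 44+17-29=32; pred: 22+9-6=25
Step 5: prey: 32+12-24=20; pred: 25+8-7=26
Step 6: prey: 20+8-15=13; pred: 26+5-7=24
Step 7: prey: 13+5-9=9; pred: 24+3-7=20
Step 8: prey: 9+3-5=7; pred: 20+1-6=15
Step 9: prey: 7+2-3=6; pred: 15+1-4=12
Step 10: prey: 6+2-2=6; pred: 12+0-3=9
Max prey = 53 at step 1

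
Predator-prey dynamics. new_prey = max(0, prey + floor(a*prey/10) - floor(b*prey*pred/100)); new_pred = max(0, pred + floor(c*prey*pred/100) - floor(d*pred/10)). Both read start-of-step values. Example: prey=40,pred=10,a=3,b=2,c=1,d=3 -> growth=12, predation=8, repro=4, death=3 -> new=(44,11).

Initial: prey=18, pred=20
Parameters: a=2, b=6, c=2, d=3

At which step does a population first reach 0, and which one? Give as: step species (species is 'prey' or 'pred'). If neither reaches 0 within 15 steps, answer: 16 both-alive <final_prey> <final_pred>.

Step 1: prey: 18+3-21=0; pred: 20+7-6=21
First extinction: prey at step 1

Answer: 1 prey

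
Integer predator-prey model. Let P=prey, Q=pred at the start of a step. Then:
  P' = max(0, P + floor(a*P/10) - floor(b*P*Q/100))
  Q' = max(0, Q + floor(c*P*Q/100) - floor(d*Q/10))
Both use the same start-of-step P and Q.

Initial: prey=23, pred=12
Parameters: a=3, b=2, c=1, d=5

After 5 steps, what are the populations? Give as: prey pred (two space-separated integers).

Step 1: prey: 23+6-5=24; pred: 12+2-6=8
Step 2: prey: 24+7-3=28; pred: 8+1-4=5
Step 3: prey: 28+8-2=34; pred: 5+1-2=4
Step 4: prey: 34+10-2=42; pred: 4+1-2=3
Step 5: prey: 42+12-2=52; pred: 3+1-1=3

Answer: 52 3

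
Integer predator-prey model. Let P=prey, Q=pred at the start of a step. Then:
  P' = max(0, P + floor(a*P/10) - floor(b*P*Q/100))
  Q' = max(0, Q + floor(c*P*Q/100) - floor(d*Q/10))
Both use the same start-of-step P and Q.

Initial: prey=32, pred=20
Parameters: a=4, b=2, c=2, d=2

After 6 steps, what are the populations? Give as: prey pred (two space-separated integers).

Step 1: prey: 32+12-12=32; pred: 20+12-4=28
Step 2: prey: 32+12-17=27; pred: 28+17-5=40
Step 3: prey: 27+10-21=16; pred: 40+21-8=53
Step 4: prey: 16+6-16=6; pred: 53+16-10=59
Step 5: prey: 6+2-7=1; pred: 59+7-11=55
Step 6: prey: 1+0-1=0; pred: 55+1-11=45

Answer: 0 45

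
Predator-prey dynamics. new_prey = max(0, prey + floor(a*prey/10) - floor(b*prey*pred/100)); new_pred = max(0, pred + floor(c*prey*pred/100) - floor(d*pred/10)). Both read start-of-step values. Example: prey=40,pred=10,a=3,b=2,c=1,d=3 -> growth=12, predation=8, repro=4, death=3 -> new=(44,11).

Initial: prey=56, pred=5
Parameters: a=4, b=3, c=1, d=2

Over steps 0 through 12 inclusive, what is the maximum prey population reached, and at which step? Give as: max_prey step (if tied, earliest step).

Step 1: prey: 56+22-8=70; pred: 5+2-1=6
Step 2: prey: 70+28-12=86; pred: 6+4-1=9
Step 3: prey: 86+34-23=97; pred: 9+7-1=15
Step 4: prey: 97+38-43=92; pred: 15+14-3=26
Step 5: prey: 92+36-71=57; pred: 26+23-5=44
Step 6: prey: 57+22-75=4; pred: 44+25-8=61
Step 7: prey: 4+1-7=0; pred: 61+2-12=51
Step 8: prey: 0+0-0=0; pred: 51+0-10=41
Step 9: prey: 0+0-0=0; pred: 41+0-8=33
Step 10: prey: 0+0-0=0; pred: 33+0-6=27
Step 11: prey: 0+0-0=0; pred: 27+0-5=22
Step 12: prey: 0+0-0=0; pred: 22+0-4=18
Max prey = 97 at step 3

Answer: 97 3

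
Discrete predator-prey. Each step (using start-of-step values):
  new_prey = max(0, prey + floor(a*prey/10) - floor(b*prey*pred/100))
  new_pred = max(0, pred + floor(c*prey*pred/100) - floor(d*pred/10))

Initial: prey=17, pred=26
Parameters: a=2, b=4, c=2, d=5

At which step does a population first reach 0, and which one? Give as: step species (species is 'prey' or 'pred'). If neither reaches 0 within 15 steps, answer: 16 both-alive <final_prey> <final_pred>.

Answer: 16 both-alive 1 1

Derivation:
Step 1: prey: 17+3-17=3; pred: 26+8-13=21
Step 2: prey: 3+0-2=1; pred: 21+1-10=12
Step 3: prey: 1+0-0=1; pred: 12+0-6=6
Step 4: prey: 1+0-0=1; pred: 6+0-3=3
Step 5: prey: 1+0-0=1; pred: 3+0-1=2
Step 6: prey: 1+0-0=1; pred: 2+0-1=1
Step 7: prey: 1+0-0=1; pred: 1+0-0=1
Steps 8-15: state stable at prey=1, pred=1 (no change)
No extinction within 15 steps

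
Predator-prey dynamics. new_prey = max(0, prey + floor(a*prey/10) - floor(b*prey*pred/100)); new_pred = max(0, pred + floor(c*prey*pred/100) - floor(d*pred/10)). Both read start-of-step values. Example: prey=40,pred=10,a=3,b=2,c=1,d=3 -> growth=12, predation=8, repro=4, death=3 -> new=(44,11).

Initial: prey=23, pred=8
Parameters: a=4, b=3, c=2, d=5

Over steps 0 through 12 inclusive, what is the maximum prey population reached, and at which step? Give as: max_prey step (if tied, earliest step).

Answer: 49 6

Derivation:
Step 1: prey: 23+9-5=27; pred: 8+3-4=7
Step 2: prey: 27+10-5=32; pred: 7+3-3=7
Step 3: prey: 32+12-6=38; pred: 7+4-3=8
Step 4: prey: 38+15-9=44; pred: 8+6-4=10
Step 5: prey: 44+17-13=48; pred: 10+8-5=13
Step 6: prey: 48+19-18=49; pred: 13+12-6=19
Step 7: prey: 49+19-27=41; pred: 19+18-9=28
Step 8: prey: 41+16-34=23; pred: 28+22-14=36
Step 9: prey: 23+9-24=8; pred: 36+16-18=34
Step 10: prey: 8+3-8=3; pred: 34+5-17=22
Step 11: prey: 3+1-1=3; pred: 22+1-11=12
Step 12: prey: 3+1-1=3; pred: 12+0-6=6
Max prey = 49 at step 6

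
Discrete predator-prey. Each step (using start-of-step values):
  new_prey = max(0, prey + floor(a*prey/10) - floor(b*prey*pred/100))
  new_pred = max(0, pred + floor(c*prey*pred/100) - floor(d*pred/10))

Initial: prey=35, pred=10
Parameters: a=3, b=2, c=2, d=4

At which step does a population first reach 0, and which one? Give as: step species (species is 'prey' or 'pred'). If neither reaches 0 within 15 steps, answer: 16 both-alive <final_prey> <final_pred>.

Step 1: prey: 35+10-7=38; pred: 10+7-4=13
Step 2: prey: 38+11-9=40; pred: 13+9-5=17
Step 3: prey: 40+12-13=39; pred: 17+13-6=24
Step 4: prey: 39+11-18=32; pred: 24+18-9=33
Step 5: prey: 32+9-21=20; pred: 33+21-13=41
Step 6: prey: 20+6-16=10; pred: 41+16-16=41
Step 7: prey: 10+3-8=5; pred: 41+8-16=33
Step 8: prey: 5+1-3=3; pred: 33+3-13=23
Step 9: prey: 3+0-1=2; pred: 23+1-9=15
Step 10: prey: 2+0-0=2; pred: 15+0-6=9
Step 11: prey: 2+0-0=2; pred: 9+0-3=6
Step 12: prey: 2+0-0=2; pred: 6+0-2=4
Step 13: prey: 2+0-0=2; pred: 4+0-1=3
Step 14: prey: 2+0-0=2; pred: 3+0-1=2
Step 15: prey: 2+0-0=2; pred: 2+0-0=2
No extinction within 15 steps

Answer: 16 both-alive 2 2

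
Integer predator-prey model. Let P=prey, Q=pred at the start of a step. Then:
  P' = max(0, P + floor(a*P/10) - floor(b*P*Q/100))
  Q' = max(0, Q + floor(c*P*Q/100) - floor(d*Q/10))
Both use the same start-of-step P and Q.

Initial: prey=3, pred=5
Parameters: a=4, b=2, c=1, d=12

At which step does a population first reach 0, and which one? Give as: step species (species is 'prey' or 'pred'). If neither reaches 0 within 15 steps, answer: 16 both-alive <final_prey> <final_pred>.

Answer: 1 pred

Derivation:
Step 1: prey: 3+1-0=4; pred: 5+0-6=0
First extinction: pred at step 1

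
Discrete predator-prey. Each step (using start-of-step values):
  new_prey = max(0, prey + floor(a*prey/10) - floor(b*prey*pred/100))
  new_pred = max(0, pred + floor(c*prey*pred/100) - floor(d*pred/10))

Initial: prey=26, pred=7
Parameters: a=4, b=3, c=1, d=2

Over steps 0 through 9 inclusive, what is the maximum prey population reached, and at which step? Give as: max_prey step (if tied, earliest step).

Step 1: prey: 26+10-5=31; pred: 7+1-1=7
Step 2: prey: 31+12-6=37; pred: 7+2-1=8
Step 3: prey: 37+14-8=43; pred: 8+2-1=9
Step 4: prey: 43+17-11=49; pred: 9+3-1=11
Step 5: prey: 49+19-16=52; pred: 11+5-2=14
Step 6: prey: 52+20-21=51; pred: 14+7-2=19
Step 7: prey: 51+20-29=42; pred: 19+9-3=25
Step 8: prey: 42+16-31=27; pred: 25+10-5=30
Step 9: prey: 27+10-24=13; pred: 30+8-6=32
Max prey = 52 at step 5

Answer: 52 5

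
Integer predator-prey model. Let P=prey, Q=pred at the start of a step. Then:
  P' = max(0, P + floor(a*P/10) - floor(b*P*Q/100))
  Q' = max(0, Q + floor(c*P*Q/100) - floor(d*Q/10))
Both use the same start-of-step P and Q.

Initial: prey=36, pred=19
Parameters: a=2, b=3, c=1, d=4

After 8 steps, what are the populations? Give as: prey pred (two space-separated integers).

Step 1: prey: 36+7-20=23; pred: 19+6-7=18
Step 2: prey: 23+4-12=15; pred: 18+4-7=15
Step 3: prey: 15+3-6=12; pred: 15+2-6=11
Step 4: prey: 12+2-3=11; pred: 11+1-4=8
Step 5: prey: 11+2-2=11; pred: 8+0-3=5
Step 6: prey: 11+2-1=12; pred: 5+0-2=3
Step 7: prey: 12+2-1=13; pred: 3+0-1=2
Step 8: prey: 13+2-0=15; pred: 2+0-0=2

Answer: 15 2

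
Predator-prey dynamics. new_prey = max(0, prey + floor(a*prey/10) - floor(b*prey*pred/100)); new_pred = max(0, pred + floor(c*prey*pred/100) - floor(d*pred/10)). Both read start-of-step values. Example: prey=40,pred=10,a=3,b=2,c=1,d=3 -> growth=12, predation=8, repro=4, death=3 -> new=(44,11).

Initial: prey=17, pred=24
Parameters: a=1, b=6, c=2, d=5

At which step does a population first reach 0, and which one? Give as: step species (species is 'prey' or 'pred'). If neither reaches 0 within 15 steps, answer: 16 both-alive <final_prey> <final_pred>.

Step 1: prey: 17+1-24=0; pred: 24+8-12=20
First extinction: prey at step 1

Answer: 1 prey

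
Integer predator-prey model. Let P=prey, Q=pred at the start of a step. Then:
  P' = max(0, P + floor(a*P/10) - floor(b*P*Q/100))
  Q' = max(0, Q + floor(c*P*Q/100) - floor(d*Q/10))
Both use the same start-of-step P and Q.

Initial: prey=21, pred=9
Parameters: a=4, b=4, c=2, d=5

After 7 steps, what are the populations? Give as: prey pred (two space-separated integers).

Step 1: prey: 21+8-7=22; pred: 9+3-4=8
Step 2: prey: 22+8-7=23; pred: 8+3-4=7
Step 3: prey: 23+9-6=26; pred: 7+3-3=7
Step 4: prey: 26+10-7=29; pred: 7+3-3=7
Step 5: prey: 29+11-8=32; pred: 7+4-3=8
Step 6: prey: 32+12-10=34; pred: 8+5-4=9
Step 7: prey: 34+13-12=35; pred: 9+6-4=11

Answer: 35 11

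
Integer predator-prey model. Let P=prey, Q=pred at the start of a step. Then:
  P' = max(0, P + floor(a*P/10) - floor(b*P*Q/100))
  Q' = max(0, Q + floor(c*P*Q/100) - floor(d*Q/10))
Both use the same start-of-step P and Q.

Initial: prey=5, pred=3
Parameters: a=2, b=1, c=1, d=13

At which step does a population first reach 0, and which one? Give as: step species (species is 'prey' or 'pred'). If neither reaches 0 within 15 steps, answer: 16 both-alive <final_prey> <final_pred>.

Step 1: prey: 5+1-0=6; pred: 3+0-3=0
First extinction: pred at step 1

Answer: 1 pred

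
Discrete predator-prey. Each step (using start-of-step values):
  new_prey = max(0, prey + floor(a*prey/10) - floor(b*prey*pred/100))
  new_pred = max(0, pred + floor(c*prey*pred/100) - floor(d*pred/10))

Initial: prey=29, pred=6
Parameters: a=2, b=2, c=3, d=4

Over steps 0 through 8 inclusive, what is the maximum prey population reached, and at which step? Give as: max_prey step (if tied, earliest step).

Answer: 32 2

Derivation:
Step 1: prey: 29+5-3=31; pred: 6+5-2=9
Step 2: prey: 31+6-5=32; pred: 9+8-3=14
Step 3: prey: 32+6-8=30; pred: 14+13-5=22
Step 4: prey: 30+6-13=23; pred: 22+19-8=33
Step 5: prey: 23+4-15=12; pred: 33+22-13=42
Step 6: prey: 12+2-10=4; pred: 42+15-16=41
Step 7: prey: 4+0-3=1; pred: 41+4-16=29
Step 8: prey: 1+0-0=1; pred: 29+0-11=18
Max prey = 32 at step 2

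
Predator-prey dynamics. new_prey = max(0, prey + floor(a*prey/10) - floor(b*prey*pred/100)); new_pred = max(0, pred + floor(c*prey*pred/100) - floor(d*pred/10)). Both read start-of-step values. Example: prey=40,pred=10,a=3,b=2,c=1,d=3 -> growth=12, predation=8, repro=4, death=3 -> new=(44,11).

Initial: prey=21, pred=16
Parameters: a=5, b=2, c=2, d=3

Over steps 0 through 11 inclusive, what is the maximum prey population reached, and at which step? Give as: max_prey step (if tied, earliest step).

Answer: 30 3

Derivation:
Step 1: prey: 21+10-6=25; pred: 16+6-4=18
Step 2: prey: 25+12-9=28; pred: 18+9-5=22
Step 3: prey: 28+14-12=30; pred: 22+12-6=28
Step 4: prey: 30+15-16=29; pred: 28+16-8=36
Step 5: prey: 29+14-20=23; pred: 36+20-10=46
Step 6: prey: 23+11-21=13; pred: 46+21-13=54
Step 7: prey: 13+6-14=5; pred: 54+14-16=52
Step 8: prey: 5+2-5=2; pred: 52+5-15=42
Step 9: prey: 2+1-1=2; pred: 42+1-12=31
Step 10: prey: 2+1-1=2; pred: 31+1-9=23
Step 11: prey: 2+1-0=3; pred: 23+0-6=17
Max prey = 30 at step 3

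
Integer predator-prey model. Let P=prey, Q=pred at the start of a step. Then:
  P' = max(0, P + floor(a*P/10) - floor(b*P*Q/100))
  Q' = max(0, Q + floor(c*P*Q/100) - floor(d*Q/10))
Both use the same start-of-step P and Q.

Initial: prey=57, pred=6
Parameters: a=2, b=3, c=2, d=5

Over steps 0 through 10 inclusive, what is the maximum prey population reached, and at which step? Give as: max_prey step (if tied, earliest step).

Answer: 58 1

Derivation:
Step 1: prey: 57+11-10=58; pred: 6+6-3=9
Step 2: prey: 58+11-15=54; pred: 9+10-4=15
Step 3: prey: 54+10-24=40; pred: 15+16-7=24
Step 4: prey: 40+8-28=20; pred: 24+19-12=31
Step 5: prey: 20+4-18=6; pred: 31+12-15=28
Step 6: prey: 6+1-5=2; pred: 28+3-14=17
Step 7: prey: 2+0-1=1; pred: 17+0-8=9
Step 8: prey: 1+0-0=1; pred: 9+0-4=5
Step 9: prey: 1+0-0=1; pred: 5+0-2=3
Step 10: prey: 1+0-0=1; pred: 3+0-1=2
Max prey = 58 at step 1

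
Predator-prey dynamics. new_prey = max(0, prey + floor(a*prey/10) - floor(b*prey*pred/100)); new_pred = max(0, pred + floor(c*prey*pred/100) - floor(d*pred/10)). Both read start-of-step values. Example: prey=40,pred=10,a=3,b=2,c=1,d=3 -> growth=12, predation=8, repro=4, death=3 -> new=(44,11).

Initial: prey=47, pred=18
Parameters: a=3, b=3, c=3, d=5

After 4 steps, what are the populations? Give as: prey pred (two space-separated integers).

Answer: 0 21

Derivation:
Step 1: prey: 47+14-25=36; pred: 18+25-9=34
Step 2: prey: 36+10-36=10; pred: 34+36-17=53
Step 3: prey: 10+3-15=0; pred: 53+15-26=42
Step 4: prey: 0+0-0=0; pred: 42+0-21=21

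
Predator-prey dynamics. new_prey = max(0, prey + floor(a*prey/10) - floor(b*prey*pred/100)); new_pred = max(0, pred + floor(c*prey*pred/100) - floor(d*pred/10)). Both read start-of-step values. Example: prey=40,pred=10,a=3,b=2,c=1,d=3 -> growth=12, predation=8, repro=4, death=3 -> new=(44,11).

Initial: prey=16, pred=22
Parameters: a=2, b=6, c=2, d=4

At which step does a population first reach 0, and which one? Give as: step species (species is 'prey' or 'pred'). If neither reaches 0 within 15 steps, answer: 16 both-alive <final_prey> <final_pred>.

Step 1: prey: 16+3-21=0; pred: 22+7-8=21
First extinction: prey at step 1

Answer: 1 prey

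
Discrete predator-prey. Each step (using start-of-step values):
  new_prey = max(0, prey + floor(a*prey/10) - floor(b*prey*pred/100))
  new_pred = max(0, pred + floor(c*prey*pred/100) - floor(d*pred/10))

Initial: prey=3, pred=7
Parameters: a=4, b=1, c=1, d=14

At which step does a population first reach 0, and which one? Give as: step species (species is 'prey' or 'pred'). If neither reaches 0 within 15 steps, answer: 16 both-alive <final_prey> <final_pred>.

Step 1: prey: 3+1-0=4; pred: 7+0-9=0
First extinction: pred at step 1

Answer: 1 pred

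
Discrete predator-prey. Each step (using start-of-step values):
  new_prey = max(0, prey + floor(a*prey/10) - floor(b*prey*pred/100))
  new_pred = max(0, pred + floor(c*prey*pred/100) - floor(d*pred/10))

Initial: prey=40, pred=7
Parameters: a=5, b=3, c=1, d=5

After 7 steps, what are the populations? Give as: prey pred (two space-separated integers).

Answer: 86 57

Derivation:
Step 1: prey: 40+20-8=52; pred: 7+2-3=6
Step 2: prey: 52+26-9=69; pred: 6+3-3=6
Step 3: prey: 69+34-12=91; pred: 6+4-3=7
Step 4: prey: 91+45-19=117; pred: 7+6-3=10
Step 5: prey: 117+58-35=140; pred: 10+11-5=16
Step 6: prey: 140+70-67=143; pred: 16+22-8=30
Step 7: prey: 143+71-128=86; pred: 30+42-15=57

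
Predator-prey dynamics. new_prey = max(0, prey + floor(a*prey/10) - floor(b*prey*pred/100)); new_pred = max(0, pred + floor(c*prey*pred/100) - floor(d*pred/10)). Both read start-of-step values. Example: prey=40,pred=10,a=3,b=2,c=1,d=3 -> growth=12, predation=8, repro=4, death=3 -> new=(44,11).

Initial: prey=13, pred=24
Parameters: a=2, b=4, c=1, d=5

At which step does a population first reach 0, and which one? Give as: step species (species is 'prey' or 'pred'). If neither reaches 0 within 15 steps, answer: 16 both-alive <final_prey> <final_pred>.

Step 1: prey: 13+2-12=3; pred: 24+3-12=15
Step 2: prey: 3+0-1=2; pred: 15+0-7=8
Step 3: prey: 2+0-0=2; pred: 8+0-4=4
Step 4: prey: 2+0-0=2; pred: 4+0-2=2
Step 5: prey: 2+0-0=2; pred: 2+0-1=1
Step 6: prey: 2+0-0=2; pred: 1+0-0=1
Steps 7-15: state stable at prey=2, pred=1 (no change)
No extinction within 15 steps

Answer: 16 both-alive 2 1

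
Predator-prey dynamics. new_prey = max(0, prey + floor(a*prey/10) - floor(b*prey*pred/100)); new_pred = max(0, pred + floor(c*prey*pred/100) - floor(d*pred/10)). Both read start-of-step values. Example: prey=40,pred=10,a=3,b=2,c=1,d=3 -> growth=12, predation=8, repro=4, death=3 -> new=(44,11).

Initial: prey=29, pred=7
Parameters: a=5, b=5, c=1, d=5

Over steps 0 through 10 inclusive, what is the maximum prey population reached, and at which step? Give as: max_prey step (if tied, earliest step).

Step 1: prey: 29+14-10=33; pred: 7+2-3=6
Step 2: prey: 33+16-9=40; pred: 6+1-3=4
Step 3: prey: 40+20-8=52; pred: 4+1-2=3
Step 4: prey: 52+26-7=71; pred: 3+1-1=3
Step 5: prey: 71+35-10=96; pred: 3+2-1=4
Step 6: prey: 96+48-19=125; pred: 4+3-2=5
Step 7: prey: 125+62-31=156; pred: 5+6-2=9
Step 8: prey: 156+78-70=164; pred: 9+14-4=19
Step 9: prey: 164+82-155=91; pred: 19+31-9=41
Step 10: prey: 91+45-186=0; pred: 41+37-20=58
Max prey = 164 at step 8

Answer: 164 8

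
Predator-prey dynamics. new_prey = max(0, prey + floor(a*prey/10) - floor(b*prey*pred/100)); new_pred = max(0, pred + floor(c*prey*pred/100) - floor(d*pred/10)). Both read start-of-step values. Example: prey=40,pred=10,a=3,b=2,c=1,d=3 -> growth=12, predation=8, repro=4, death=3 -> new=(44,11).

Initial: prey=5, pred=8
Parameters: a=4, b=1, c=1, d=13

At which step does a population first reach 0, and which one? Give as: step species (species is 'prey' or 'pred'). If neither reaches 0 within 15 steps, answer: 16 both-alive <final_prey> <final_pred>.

Answer: 1 pred

Derivation:
Step 1: prey: 5+2-0=7; pred: 8+0-10=0
First extinction: pred at step 1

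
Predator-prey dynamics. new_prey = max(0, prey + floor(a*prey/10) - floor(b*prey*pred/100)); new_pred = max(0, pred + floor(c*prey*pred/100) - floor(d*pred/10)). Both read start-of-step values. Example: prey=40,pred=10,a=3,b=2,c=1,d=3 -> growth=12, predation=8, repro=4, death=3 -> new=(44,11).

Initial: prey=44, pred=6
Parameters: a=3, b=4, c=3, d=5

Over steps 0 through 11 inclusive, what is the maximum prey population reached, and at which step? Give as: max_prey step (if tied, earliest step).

Step 1: prey: 44+13-10=47; pred: 6+7-3=10
Step 2: prey: 47+14-18=43; pred: 10+14-5=19
Step 3: prey: 43+12-32=23; pred: 19+24-9=34
Step 4: prey: 23+6-31=0; pred: 34+23-17=40
Step 5: prey: 0+0-0=0; pred: 40+0-20=20
Step 6: prey: 0+0-0=0; pred: 20+0-10=10
Step 7: prey: 0+0-0=0; pred: 10+0-5=5
Step 8: prey: 0+0-0=0; pred: 5+0-2=3
Step 9: prey: 0+0-0=0; pred: 3+0-1=2
Step 10: prey: 0+0-0=0; pred: 2+0-1=1
Step 11: prey: 0+0-0=0; pred: 1+0-0=1
Max prey = 47 at step 1

Answer: 47 1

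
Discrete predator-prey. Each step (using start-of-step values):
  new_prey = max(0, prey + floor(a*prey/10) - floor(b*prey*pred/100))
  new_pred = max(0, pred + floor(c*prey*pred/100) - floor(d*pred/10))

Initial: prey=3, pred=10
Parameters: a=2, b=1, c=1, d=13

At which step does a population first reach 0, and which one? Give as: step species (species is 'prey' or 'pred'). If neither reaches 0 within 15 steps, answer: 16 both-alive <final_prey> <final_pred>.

Step 1: prey: 3+0-0=3; pred: 10+0-13=0
First extinction: pred at step 1

Answer: 1 pred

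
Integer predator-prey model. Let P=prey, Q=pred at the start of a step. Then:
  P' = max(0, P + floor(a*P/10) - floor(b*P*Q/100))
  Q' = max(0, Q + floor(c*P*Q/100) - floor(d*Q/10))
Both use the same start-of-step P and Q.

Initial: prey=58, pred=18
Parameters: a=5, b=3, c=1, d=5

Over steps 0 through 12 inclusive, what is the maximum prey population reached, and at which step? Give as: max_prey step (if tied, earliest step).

Answer: 81 12

Derivation:
Step 1: prey: 58+29-31=56; pred: 18+10-9=19
Step 2: prey: 56+28-31=53; pred: 19+10-9=20
Step 3: prey: 53+26-31=48; pred: 20+10-10=20
Step 4: prey: 48+24-28=44; pred: 20+9-10=19
Step 5: prey: 44+22-25=41; pred: 19+8-9=18
Step 6: prey: 41+20-22=39; pred: 18+7-9=16
Step 7: prey: 39+19-18=40; pred: 16+6-8=14
Step 8: prey: 40+20-16=44; pred: 14+5-7=12
Step 9: prey: 44+22-15=51; pred: 12+5-6=11
Step 10: prey: 51+25-16=60; pred: 11+5-5=11
Step 11: prey: 60+30-19=71; pred: 11+6-5=12
Step 12: prey: 71+35-25=81; pred: 12+8-6=14
Max prey = 81 at step 12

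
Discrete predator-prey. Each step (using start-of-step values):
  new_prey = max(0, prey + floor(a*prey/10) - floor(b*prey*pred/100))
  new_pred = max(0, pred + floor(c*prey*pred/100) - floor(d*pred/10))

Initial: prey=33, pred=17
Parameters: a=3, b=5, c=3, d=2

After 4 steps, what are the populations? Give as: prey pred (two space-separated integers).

Answer: 0 24

Derivation:
Step 1: prey: 33+9-28=14; pred: 17+16-3=30
Step 2: prey: 14+4-21=0; pred: 30+12-6=36
Step 3: prey: 0+0-0=0; pred: 36+0-7=29
Step 4: prey: 0+0-0=0; pred: 29+0-5=24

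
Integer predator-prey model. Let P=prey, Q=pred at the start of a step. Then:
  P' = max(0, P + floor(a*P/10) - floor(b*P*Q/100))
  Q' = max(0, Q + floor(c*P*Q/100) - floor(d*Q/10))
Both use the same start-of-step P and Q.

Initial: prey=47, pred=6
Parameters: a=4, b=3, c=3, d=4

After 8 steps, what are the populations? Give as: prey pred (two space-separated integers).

Step 1: prey: 47+18-8=57; pred: 6+8-2=12
Step 2: prey: 57+22-20=59; pred: 12+20-4=28
Step 3: prey: 59+23-49=33; pred: 28+49-11=66
Step 4: prey: 33+13-65=0; pred: 66+65-26=105
Step 5: prey: 0+0-0=0; pred: 105+0-42=63
Step 6: prey: 0+0-0=0; pred: 63+0-25=38
Step 7: prey: 0+0-0=0; pred: 38+0-15=23
Step 8: prey: 0+0-0=0; pred: 23+0-9=14

Answer: 0 14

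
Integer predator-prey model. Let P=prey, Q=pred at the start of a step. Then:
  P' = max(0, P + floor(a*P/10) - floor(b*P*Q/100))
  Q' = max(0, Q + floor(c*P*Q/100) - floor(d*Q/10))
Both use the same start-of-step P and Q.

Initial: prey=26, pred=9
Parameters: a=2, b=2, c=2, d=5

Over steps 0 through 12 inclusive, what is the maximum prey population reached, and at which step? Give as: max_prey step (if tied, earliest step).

Answer: 28 2

Derivation:
Step 1: prey: 26+5-4=27; pred: 9+4-4=9
Step 2: prey: 27+5-4=28; pred: 9+4-4=9
Step 3: prey: 28+5-5=28; pred: 9+5-4=10
Step 4: prey: 28+5-5=28; pred: 10+5-5=10
Step 5: prey: 28+5-5=28; pred: 10+5-5=10
Step 6: prey: 28+5-5=28; pred: 10+5-5=10
Step 7: prey: 28+5-5=28; pred: 10+5-5=10
Step 8: prey: 28+5-5=28; pred: 10+5-5=10
Step 9: prey: 28+5-5=28; pred: 10+5-5=10
Step 10: prey: 28+5-5=28; pred: 10+5-5=10
Step 11: prey: 28+5-5=28; pred: 10+5-5=10
Step 12: prey: 28+5-5=28; pred: 10+5-5=10
Max prey = 28 at step 2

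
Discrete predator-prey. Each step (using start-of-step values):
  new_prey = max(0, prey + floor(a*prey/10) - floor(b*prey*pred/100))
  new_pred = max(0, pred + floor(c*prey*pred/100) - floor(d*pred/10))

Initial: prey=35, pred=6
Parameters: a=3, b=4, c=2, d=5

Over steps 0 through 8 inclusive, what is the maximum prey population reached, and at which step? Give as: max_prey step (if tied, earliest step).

Step 1: prey: 35+10-8=37; pred: 6+4-3=7
Step 2: prey: 37+11-10=38; pred: 7+5-3=9
Step 3: prey: 38+11-13=36; pred: 9+6-4=11
Step 4: prey: 36+10-15=31; pred: 11+7-5=13
Step 5: prey: 31+9-16=24; pred: 13+8-6=15
Step 6: prey: 24+7-14=17; pred: 15+7-7=15
Step 7: prey: 17+5-10=12; pred: 15+5-7=13
Step 8: prey: 12+3-6=9; pred: 13+3-6=10
Max prey = 38 at step 2

Answer: 38 2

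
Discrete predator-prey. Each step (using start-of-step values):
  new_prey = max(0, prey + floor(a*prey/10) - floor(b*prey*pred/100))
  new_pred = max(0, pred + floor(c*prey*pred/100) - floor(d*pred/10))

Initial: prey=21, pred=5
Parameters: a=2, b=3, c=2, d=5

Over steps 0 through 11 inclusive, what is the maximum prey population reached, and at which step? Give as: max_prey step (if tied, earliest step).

Step 1: prey: 21+4-3=22; pred: 5+2-2=5
Step 2: prey: 22+4-3=23; pred: 5+2-2=5
Step 3: prey: 23+4-3=24; pred: 5+2-2=5
Step 4: prey: 24+4-3=25; pred: 5+2-2=5
Step 5: prey: 25+5-3=27; pred: 5+2-2=5
Step 6: prey: 27+5-4=28; pred: 5+2-2=5
Step 7: prey: 28+5-4=29; pred: 5+2-2=5
Step 8: prey: 29+5-4=30; pred: 5+2-2=5
Step 9: prey: 30+6-4=32; pred: 5+3-2=6
Step 10: prey: 32+6-5=33; pred: 6+3-3=6
Step 11: prey: 33+6-5=34; pred: 6+3-3=6
Max prey = 34 at step 11

Answer: 34 11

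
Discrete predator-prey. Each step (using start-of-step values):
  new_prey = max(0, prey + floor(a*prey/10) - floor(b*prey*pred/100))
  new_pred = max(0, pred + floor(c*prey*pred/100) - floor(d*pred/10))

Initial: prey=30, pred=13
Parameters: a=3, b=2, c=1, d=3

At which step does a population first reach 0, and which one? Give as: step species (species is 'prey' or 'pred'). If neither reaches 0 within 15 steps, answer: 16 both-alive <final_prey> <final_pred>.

Answer: 16 both-alive 33 14

Derivation:
Step 1: prey: 30+9-7=32; pred: 13+3-3=13
Step 2: prey: 32+9-8=33; pred: 13+4-3=14
Step 3: prey: 33+9-9=33; pred: 14+4-4=14
Steps 4-15: state stable at prey=33, pred=14 (no change)
No extinction within 15 steps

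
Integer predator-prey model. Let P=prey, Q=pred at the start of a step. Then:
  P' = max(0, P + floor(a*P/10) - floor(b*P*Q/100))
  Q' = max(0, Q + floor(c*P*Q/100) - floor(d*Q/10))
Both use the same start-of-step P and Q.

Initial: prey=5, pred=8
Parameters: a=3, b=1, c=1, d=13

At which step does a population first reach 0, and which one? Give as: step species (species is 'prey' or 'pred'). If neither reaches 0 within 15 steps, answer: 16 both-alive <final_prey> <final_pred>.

Answer: 1 pred

Derivation:
Step 1: prey: 5+1-0=6; pred: 8+0-10=0
First extinction: pred at step 1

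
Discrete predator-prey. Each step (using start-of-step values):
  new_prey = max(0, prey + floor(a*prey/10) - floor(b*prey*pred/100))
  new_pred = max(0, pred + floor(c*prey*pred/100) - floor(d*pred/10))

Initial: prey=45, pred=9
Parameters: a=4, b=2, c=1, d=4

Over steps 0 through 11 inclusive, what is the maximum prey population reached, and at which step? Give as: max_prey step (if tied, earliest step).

Answer: 90 5

Derivation:
Step 1: prey: 45+18-8=55; pred: 9+4-3=10
Step 2: prey: 55+22-11=66; pred: 10+5-4=11
Step 3: prey: 66+26-14=78; pred: 11+7-4=14
Step 4: prey: 78+31-21=88; pred: 14+10-5=19
Step 5: prey: 88+35-33=90; pred: 19+16-7=28
Step 6: prey: 90+36-50=76; pred: 28+25-11=42
Step 7: prey: 76+30-63=43; pred: 42+31-16=57
Step 8: prey: 43+17-49=11; pred: 57+24-22=59
Step 9: prey: 11+4-12=3; pred: 59+6-23=42
Step 10: prey: 3+1-2=2; pred: 42+1-16=27
Step 11: prey: 2+0-1=1; pred: 27+0-10=17
Max prey = 90 at step 5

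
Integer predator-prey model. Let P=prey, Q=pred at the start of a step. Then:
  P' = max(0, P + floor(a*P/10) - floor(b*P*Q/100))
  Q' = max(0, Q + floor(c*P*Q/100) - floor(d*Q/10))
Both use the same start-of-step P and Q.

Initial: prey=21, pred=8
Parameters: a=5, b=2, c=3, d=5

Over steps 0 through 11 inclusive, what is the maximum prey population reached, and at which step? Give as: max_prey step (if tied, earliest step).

Answer: 53 4

Derivation:
Step 1: prey: 21+10-3=28; pred: 8+5-4=9
Step 2: prey: 28+14-5=37; pred: 9+7-4=12
Step 3: prey: 37+18-8=47; pred: 12+13-6=19
Step 4: prey: 47+23-17=53; pred: 19+26-9=36
Step 5: prey: 53+26-38=41; pred: 36+57-18=75
Step 6: prey: 41+20-61=0; pred: 75+92-37=130
Step 7: prey: 0+0-0=0; pred: 130+0-65=65
Step 8: prey: 0+0-0=0; pred: 65+0-32=33
Step 9: prey: 0+0-0=0; pred: 33+0-16=17
Step 10: prey: 0+0-0=0; pred: 17+0-8=9
Step 11: prey: 0+0-0=0; pred: 9+0-4=5
Max prey = 53 at step 4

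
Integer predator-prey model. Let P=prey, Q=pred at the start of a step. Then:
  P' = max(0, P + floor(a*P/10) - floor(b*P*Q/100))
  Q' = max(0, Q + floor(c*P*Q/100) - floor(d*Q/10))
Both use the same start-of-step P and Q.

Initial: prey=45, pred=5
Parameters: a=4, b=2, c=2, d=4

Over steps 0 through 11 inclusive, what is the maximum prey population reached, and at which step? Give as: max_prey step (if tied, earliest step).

Step 1: prey: 45+18-4=59; pred: 5+4-2=7
Step 2: prey: 59+23-8=74; pred: 7+8-2=13
Step 3: prey: 74+29-19=84; pred: 13+19-5=27
Step 4: prey: 84+33-45=72; pred: 27+45-10=62
Step 5: prey: 72+28-89=11; pred: 62+89-24=127
Step 6: prey: 11+4-27=0; pred: 127+27-50=104
Step 7: prey: 0+0-0=0; pred: 104+0-41=63
Step 8: prey: 0+0-0=0; pred: 63+0-25=38
Step 9: prey: 0+0-0=0; pred: 38+0-15=23
Step 10: prey: 0+0-0=0; pred: 23+0-9=14
Step 11: prey: 0+0-0=0; pred: 14+0-5=9
Max prey = 84 at step 3

Answer: 84 3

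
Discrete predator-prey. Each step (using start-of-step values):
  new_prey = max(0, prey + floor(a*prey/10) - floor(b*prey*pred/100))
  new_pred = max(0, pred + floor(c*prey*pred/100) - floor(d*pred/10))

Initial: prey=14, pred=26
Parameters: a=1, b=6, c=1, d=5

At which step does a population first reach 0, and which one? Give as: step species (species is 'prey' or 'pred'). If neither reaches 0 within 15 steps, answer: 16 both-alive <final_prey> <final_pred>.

Answer: 1 prey

Derivation:
Step 1: prey: 14+1-21=0; pred: 26+3-13=16
First extinction: prey at step 1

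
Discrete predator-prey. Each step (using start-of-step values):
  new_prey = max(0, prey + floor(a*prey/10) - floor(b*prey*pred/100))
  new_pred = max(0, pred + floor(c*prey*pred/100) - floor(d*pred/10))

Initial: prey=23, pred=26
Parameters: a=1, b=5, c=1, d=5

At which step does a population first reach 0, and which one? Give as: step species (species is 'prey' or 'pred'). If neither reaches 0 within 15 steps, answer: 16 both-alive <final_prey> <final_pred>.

Step 1: prey: 23+2-29=0; pred: 26+5-13=18
First extinction: prey at step 1

Answer: 1 prey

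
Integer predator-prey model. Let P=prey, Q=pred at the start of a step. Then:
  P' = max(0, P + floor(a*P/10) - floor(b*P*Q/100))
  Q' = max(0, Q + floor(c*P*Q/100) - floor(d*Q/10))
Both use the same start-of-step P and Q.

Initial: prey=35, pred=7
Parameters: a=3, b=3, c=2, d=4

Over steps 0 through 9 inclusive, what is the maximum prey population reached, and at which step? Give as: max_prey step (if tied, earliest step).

Answer: 39 2

Derivation:
Step 1: prey: 35+10-7=38; pred: 7+4-2=9
Step 2: prey: 38+11-10=39; pred: 9+6-3=12
Step 3: prey: 39+11-14=36; pred: 12+9-4=17
Step 4: prey: 36+10-18=28; pred: 17+12-6=23
Step 5: prey: 28+8-19=17; pred: 23+12-9=26
Step 6: prey: 17+5-13=9; pred: 26+8-10=24
Step 7: prey: 9+2-6=5; pred: 24+4-9=19
Step 8: prey: 5+1-2=4; pred: 19+1-7=13
Step 9: prey: 4+1-1=4; pred: 13+1-5=9
Max prey = 39 at step 2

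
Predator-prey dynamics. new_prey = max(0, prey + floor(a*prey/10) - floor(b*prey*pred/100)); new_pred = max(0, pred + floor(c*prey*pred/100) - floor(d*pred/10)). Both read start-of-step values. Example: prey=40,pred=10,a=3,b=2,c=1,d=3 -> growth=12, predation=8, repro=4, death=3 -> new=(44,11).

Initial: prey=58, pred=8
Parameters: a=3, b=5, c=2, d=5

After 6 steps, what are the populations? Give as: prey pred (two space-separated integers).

Step 1: prey: 58+17-23=52; pred: 8+9-4=13
Step 2: prey: 52+15-33=34; pred: 13+13-6=20
Step 3: prey: 34+10-34=10; pred: 20+13-10=23
Step 4: prey: 10+3-11=2; pred: 23+4-11=16
Step 5: prey: 2+0-1=1; pred: 16+0-8=8
Step 6: prey: 1+0-0=1; pred: 8+0-4=4

Answer: 1 4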